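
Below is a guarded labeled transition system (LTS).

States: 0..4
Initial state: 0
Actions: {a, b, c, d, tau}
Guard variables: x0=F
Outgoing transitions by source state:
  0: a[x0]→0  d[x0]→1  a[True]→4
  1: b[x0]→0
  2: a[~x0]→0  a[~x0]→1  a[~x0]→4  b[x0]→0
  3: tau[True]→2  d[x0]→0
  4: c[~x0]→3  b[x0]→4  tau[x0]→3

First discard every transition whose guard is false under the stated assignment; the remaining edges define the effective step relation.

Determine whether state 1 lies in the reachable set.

Answer: REACHABLE

Analysis:
Guard filter leaves 6 enabled edge(s).
L0 = {0}
L1 = {4}  cumulative {0,4}
L2 = {3}  cumulative {0,3,4}
L3 = {2}  cumulative {0,2,3,4}
L4 = {1}  cumulative {0,1,2,3,4}
R = {0,1,2,3,4}
trace reaching 1: a·c·tau·a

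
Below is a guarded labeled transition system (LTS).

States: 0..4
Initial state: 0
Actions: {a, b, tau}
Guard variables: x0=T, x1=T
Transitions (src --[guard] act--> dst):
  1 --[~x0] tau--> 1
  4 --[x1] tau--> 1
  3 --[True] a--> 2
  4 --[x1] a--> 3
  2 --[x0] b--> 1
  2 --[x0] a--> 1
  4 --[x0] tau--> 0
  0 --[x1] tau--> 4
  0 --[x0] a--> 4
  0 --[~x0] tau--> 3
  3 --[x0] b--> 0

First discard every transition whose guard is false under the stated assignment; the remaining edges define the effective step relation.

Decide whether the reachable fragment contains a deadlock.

Answer: DEADLOCK at state 1

Analysis:
Reachable = {0,1,2,3,4}
  0: a→4  tau→4  [deg 2]
  1: ∅  [STUCK]
  2: a→1  b→1  [deg 2]
  3: a→2  b→0  [deg 2]
  4: a→3  tau→0  tau→1  [deg 3]
trace reaching 1: tau·tau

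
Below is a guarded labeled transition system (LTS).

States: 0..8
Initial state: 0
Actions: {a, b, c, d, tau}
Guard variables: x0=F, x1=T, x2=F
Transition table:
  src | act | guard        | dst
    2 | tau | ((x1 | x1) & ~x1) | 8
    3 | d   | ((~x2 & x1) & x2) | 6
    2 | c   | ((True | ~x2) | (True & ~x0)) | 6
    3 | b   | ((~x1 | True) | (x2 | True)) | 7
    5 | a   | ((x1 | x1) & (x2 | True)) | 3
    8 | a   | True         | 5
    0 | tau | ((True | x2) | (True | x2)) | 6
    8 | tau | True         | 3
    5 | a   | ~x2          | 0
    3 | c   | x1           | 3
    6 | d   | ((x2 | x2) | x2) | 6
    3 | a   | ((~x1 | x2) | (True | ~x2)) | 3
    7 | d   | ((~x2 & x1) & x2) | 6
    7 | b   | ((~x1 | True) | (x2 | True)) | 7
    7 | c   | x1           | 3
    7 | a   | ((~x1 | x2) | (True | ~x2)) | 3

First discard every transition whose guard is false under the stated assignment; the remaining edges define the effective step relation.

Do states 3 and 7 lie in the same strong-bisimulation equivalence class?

Bisimulation quotient by refinement:
  π0 = {{0,1,2,3,4,5,6,7,8}}
  π1 = {{0},{1,4,6},{2},{3,7},{5},{8}}
6 equivalence class(es) (converged in 2)
[3]={3,7}  [7]={3,7}

Answer: BISIMILAR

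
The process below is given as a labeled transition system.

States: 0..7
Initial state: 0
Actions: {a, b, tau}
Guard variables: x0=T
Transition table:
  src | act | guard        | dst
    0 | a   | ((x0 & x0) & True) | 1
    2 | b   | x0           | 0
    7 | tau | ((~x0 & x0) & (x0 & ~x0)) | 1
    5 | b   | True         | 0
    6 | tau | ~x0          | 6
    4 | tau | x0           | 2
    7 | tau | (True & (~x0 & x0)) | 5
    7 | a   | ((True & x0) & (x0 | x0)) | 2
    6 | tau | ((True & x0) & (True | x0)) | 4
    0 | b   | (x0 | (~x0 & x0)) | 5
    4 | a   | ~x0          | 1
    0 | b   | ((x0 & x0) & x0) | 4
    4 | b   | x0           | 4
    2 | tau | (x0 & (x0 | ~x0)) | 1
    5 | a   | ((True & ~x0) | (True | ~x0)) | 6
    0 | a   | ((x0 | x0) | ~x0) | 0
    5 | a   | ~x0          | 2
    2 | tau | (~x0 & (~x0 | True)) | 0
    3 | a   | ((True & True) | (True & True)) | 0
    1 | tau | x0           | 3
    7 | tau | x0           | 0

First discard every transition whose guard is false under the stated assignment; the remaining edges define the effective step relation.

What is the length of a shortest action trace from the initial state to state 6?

Answer: 2

Analysis:
BFS to 6:
  depth 0: {0}
  depth 1: {1,4,5}
  depth 2: {2,3,6}
depth(6)=2, e.g. b·a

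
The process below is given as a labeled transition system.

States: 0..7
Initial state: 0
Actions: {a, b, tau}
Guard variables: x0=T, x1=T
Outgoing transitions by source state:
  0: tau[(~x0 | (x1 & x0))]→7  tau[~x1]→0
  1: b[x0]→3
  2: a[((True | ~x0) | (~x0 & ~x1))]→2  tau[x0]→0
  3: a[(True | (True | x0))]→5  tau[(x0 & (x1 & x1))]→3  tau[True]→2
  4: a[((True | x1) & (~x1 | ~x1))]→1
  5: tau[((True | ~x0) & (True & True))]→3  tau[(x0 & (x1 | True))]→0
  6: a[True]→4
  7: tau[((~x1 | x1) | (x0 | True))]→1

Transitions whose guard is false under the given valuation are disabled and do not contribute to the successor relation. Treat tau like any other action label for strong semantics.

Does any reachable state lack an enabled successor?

Answer: DEADLOCK-FREE

Trace:
Reach set: {0,1,2,3,5,7}
  0: tau→7  [1 out]
  1: b→3  [1 out]
  2: a→2  tau→0  [2 out]
  3: a→5  tau→2  tau→3  [3 out]
  5: tau→0  tau→3  [2 out]
  7: tau→1  [1 out]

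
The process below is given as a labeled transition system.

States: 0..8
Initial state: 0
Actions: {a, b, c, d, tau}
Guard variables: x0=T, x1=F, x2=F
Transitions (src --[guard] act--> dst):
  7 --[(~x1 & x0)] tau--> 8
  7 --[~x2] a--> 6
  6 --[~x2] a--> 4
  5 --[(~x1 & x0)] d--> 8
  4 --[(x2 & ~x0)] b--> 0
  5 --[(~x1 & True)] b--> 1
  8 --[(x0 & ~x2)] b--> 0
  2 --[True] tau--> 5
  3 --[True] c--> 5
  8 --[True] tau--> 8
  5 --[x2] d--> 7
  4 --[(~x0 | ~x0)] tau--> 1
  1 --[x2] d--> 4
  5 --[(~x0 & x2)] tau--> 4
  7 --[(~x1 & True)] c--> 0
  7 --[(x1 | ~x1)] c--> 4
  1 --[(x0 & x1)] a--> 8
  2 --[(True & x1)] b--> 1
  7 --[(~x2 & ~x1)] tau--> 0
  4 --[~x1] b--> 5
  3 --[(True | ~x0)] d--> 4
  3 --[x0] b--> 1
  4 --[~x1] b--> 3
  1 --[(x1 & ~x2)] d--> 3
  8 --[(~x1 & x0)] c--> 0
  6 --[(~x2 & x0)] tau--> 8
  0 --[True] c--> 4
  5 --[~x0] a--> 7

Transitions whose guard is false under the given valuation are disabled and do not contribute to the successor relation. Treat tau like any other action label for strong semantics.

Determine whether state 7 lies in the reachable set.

After dropping false guards: 19 live edges.
Layer 0: {0}
Layer 1: {4}  total {0,4}
Layer 2: {3,5}  total {0,3,4,5}
Layer 3: {1,8}  total {0,1,3,4,5,8}
R = {0,1,3,4,5,8}

Answer: UNREACHABLE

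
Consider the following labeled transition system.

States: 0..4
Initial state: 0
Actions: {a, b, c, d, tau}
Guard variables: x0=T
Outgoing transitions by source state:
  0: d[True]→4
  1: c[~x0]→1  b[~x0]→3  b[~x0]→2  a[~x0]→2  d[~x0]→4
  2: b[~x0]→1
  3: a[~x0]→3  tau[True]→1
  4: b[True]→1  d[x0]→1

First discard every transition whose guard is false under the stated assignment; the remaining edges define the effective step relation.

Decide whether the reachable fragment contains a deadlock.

Reachable = {0,1,4}
  0: d→4  [1 out]
  1: ∅  [STUCK]
  4: b→1  d→1  [2 out]
witness 1: d·b

Answer: DEADLOCK at state 1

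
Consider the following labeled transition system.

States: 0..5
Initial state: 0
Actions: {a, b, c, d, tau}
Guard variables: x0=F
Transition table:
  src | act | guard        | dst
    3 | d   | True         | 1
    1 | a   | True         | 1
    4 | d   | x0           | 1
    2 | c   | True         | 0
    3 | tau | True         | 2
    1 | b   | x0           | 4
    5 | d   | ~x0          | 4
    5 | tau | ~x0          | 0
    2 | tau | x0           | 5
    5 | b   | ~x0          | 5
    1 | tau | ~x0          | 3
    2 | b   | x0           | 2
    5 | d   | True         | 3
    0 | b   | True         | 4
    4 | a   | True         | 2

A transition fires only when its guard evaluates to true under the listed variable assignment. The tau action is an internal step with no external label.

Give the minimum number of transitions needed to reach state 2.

Answer: 2

Working:
Breadth-first toward 2:
  depth 0: {0}
  depth 1: {4}
  depth 2: {2}
depth(2)=2, e.g. b·a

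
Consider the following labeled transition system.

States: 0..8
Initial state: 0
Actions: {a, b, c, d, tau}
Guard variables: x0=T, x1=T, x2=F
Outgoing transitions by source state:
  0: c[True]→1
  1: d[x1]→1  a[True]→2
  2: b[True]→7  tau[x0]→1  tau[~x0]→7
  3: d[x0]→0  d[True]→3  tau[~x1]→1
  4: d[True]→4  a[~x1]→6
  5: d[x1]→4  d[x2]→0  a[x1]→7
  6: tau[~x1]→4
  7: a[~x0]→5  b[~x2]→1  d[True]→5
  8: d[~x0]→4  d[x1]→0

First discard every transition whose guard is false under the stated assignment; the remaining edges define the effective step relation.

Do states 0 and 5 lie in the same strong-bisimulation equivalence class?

Refine partition for ~:
  π0 = {{0,1,2,3,4,5,6,7,8}}
  π1 = {{0},{1,5},{2},{3,4,8},{6},{7}}
  π2 = {{0},{1},{2},{3},{4},{5},{6},{7},{8}}
stable after 3 split(s): 9 block(s)
0∈{0}, 5∈{5}

Answer: NOT BISIMILAR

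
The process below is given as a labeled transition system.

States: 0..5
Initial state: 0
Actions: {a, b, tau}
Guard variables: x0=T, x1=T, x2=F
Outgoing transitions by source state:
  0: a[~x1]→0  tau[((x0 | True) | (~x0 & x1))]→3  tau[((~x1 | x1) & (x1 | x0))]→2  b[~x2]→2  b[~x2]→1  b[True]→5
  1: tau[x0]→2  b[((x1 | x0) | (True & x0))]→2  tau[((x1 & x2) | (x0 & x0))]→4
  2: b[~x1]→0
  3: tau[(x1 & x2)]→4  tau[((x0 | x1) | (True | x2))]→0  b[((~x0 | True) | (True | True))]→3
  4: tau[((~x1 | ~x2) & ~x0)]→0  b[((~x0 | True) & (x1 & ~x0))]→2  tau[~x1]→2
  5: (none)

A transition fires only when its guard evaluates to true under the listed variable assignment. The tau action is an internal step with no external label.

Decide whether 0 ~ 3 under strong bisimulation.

Refine partition for ~:
  round 0: {{0,1,2,3,4,5}}
  round 1: {{0,1,3},{2,4,5}}
  round 2: {{0},{1},{2,4,5},{3}}
stable after 3 split(s): 4 block(s)
[0]={0}  [3]={3}

Answer: NOT BISIMILAR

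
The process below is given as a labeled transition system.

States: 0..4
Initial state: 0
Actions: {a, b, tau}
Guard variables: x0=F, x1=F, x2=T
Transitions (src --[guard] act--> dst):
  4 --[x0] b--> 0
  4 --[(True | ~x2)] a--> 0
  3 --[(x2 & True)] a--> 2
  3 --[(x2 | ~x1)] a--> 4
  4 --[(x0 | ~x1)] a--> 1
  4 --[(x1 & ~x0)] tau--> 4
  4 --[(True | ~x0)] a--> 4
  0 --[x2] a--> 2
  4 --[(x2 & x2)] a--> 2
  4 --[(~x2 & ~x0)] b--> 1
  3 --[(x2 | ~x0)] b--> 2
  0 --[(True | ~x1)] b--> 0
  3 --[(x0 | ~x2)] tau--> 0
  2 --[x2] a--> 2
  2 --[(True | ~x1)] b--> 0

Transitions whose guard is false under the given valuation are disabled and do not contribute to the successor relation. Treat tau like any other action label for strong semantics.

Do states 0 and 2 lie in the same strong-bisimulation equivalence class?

Refine partition for ~:
  π0 = {{0,1,2,3,4}}
  π1 = {{0,2,3},{1},{4}}
  π2 = {{0,2},{1},{3},{4}}
Fixed point at round 3; 4 class(es).
0∈{0,2}, 2∈{0,2}

Answer: BISIMILAR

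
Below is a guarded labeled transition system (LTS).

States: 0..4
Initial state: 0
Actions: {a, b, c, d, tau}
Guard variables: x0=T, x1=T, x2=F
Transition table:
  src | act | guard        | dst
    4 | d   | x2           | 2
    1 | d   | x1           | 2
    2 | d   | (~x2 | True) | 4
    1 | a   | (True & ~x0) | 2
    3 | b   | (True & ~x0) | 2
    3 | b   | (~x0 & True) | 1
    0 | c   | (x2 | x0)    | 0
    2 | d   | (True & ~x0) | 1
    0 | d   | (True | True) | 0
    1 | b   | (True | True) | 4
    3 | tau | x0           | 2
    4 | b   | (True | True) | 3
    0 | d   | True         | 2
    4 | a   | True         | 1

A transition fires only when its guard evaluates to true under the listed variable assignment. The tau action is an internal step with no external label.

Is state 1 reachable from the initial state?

Answer: REACHABLE

Working:
9 transition(s) survive guard evaluation.
depth 0: {0}
depth 1: {2}  total {0,2}
depth 2: {4}  total {0,2,4}
depth 3: {1,3}  total {0,1,2,3,4}
R = {0,1,2,3,4}
Path to 1: d·d·a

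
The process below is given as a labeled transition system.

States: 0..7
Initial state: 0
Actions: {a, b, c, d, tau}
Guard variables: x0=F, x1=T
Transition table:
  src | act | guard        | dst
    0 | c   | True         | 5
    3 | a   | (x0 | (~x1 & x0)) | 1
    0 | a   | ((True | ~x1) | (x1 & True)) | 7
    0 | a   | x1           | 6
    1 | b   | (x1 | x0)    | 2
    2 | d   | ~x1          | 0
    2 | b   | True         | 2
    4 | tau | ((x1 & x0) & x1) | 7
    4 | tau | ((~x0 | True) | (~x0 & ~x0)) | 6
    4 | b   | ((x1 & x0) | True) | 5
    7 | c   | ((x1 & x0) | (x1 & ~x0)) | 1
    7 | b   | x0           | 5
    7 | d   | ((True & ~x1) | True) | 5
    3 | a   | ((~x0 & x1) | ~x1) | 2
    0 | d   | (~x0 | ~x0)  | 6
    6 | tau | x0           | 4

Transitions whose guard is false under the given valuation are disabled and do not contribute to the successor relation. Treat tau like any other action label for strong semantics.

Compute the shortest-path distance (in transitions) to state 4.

Answer: UNREACHABLE

Trace:
BFS to 4:
  Layer 0: {0}
  Layer 1: {5,6,7}
  Layer 2: {1}
  Layer 3: {2}
4 never appears.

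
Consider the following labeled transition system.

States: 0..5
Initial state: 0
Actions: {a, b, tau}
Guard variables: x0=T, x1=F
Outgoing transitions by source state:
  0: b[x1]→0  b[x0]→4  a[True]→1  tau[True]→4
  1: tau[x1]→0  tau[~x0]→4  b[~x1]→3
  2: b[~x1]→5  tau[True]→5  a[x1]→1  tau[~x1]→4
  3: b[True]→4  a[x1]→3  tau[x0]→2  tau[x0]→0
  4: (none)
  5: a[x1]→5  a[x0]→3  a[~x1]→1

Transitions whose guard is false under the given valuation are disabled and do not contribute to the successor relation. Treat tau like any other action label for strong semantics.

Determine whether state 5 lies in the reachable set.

Answer: REACHABLE

Analysis:
After dropping false guards: 12 live edges.
L0 = {0}
L1 = {1,4}  now seen {0,1,4}
L2 = {3}  now seen {0,1,3,4}
L3 = {2}  now seen {0,1,2,3,4}
L4 = {5}  now seen {0,1,2,3,4,5}
R = {0,1,2,3,4,5}
trace reaching 5: a·b·tau·b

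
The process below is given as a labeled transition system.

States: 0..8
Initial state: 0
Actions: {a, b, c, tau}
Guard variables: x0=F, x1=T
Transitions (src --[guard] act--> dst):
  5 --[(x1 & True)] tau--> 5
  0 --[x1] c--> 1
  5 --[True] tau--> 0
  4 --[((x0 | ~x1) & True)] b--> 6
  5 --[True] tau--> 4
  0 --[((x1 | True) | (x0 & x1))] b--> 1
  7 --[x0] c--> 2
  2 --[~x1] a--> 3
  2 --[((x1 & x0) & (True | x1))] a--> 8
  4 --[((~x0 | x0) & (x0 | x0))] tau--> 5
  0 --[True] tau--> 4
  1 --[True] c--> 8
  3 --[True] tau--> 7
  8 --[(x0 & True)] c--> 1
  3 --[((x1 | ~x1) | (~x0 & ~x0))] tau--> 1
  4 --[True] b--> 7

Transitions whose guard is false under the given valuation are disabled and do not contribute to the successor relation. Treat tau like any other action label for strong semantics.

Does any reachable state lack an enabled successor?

Answer: DEADLOCK at state 7

Working:
R = {0,1,4,7,8}
  0: b→1  c→1  tau→4  [3 out]
  1: c→8  [1 out]
  4: b→7  [1 out]
  7: ∅  [deadlock]
  8: ∅  [deadlock]
trace reaching 7: tau·b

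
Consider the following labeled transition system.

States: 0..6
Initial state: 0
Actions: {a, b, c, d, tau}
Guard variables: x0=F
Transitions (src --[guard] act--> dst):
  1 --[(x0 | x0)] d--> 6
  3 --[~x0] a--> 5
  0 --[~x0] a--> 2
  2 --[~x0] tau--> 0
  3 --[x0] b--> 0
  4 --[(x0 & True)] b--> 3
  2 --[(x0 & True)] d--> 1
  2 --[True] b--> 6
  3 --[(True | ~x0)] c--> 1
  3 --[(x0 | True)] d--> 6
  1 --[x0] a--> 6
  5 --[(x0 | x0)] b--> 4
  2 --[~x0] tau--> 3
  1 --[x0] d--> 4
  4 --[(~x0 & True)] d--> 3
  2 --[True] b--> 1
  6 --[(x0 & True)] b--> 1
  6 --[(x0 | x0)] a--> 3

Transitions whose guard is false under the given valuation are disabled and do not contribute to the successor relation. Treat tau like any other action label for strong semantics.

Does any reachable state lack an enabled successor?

Answer: DEADLOCK at state 1

Working:
Reach set: {0,1,2,3,5,6}
  0: a→2  [1 out]
  1: ∅  [no exit]
  2: b→1  b→6  tau→0  tau→3  [4 out]
  3: a→5  c→1  d→6  [3 out]
  5: ∅  [no exit]
  6: ∅  [no exit]
witness 1: a·b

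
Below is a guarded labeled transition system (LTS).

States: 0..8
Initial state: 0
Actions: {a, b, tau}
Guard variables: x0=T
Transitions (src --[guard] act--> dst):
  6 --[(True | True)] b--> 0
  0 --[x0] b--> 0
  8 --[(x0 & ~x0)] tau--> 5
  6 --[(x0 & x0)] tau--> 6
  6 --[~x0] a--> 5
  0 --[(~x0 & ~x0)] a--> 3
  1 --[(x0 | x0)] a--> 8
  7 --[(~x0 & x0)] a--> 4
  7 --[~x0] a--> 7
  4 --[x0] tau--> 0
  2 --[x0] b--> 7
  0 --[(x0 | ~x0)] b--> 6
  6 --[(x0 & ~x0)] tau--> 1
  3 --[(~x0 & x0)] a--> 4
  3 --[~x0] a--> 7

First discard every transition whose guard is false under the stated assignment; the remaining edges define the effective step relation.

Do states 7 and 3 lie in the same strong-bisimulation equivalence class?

Refine partition for ~:
  P[0] = {{0,1,2,3,4,5,6,7,8}}
  P[1] = {{0,2},{1},{3,5,7,8},{4},{6}}
  P[2] = {{0},{1},{2},{3,5,7,8},{4},{6}}
Fixed point at round 3; 6 class(es).
class of 7: {3,5,7,8}; class of 3: {3,5,7,8}

Answer: BISIMILAR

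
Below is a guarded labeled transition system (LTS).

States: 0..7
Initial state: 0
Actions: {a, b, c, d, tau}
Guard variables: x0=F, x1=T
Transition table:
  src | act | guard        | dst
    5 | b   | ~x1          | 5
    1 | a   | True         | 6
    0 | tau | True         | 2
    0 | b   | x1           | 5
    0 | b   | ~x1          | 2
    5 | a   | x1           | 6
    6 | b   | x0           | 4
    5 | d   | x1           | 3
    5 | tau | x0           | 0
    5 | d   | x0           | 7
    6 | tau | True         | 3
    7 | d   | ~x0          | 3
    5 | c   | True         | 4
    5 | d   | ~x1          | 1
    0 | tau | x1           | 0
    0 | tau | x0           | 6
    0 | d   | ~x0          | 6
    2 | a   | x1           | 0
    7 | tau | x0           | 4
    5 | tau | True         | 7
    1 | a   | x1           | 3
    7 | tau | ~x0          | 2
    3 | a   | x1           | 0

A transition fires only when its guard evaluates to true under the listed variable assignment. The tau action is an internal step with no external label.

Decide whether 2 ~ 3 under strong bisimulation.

Bisimulation quotient by refinement:
  π0 = {{0,1,2,3,4,5,6,7}}
  π1 = {{0},{1,2,3},{4},{5},{6},{7}}
  π2 = {{0},{1},{2,3},{4},{5},{6},{7}}
Fixed point at round 3; 7 class(es).
[2]={2,3}  [3]={2,3}

Answer: BISIMILAR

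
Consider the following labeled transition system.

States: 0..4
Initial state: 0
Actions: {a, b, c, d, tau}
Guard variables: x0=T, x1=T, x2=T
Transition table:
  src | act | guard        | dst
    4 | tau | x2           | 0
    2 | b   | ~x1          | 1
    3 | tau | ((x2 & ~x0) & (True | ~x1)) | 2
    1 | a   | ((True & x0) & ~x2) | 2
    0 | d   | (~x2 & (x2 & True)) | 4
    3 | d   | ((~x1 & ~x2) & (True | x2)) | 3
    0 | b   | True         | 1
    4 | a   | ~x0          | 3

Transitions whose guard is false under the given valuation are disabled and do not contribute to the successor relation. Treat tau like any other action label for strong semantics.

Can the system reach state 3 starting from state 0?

2 transition(s) survive guard evaluation.
depth 0: {0}
depth 1: {1}  total {0,1}
Reachable = {0,1}

Answer: UNREACHABLE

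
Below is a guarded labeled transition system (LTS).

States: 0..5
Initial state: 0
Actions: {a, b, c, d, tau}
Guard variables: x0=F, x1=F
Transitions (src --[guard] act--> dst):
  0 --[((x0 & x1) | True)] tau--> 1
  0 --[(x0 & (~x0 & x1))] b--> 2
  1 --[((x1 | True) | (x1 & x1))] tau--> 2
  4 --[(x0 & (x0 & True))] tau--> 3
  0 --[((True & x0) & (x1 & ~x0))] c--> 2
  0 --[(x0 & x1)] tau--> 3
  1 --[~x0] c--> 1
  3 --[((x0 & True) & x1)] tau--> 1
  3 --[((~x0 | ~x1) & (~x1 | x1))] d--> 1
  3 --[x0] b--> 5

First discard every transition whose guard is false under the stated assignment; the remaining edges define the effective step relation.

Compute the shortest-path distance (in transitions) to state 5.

Layered search for 5:
  Layer 0: {0}
  Layer 1: {1}
  Layer 2: {2}
5 never appears.

Answer: UNREACHABLE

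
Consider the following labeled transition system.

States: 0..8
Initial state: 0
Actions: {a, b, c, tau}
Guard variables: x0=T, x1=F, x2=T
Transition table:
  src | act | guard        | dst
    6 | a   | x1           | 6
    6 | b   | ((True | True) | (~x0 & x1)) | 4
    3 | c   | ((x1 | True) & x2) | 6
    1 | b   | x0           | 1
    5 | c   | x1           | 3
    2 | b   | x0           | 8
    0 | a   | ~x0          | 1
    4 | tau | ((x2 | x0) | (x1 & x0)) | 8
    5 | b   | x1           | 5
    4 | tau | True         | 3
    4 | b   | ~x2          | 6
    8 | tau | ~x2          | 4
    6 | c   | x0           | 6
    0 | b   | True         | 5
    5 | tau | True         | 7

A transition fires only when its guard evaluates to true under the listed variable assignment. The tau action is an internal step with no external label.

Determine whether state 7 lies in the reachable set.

Guard filter leaves 9 enabled edge(s).
Layer 0: {0}
Layer 1: {5}  total {0,5}
Layer 2: {7}  total {0,5,7}
R = {0,5,7}
Path to 7: b·tau

Answer: REACHABLE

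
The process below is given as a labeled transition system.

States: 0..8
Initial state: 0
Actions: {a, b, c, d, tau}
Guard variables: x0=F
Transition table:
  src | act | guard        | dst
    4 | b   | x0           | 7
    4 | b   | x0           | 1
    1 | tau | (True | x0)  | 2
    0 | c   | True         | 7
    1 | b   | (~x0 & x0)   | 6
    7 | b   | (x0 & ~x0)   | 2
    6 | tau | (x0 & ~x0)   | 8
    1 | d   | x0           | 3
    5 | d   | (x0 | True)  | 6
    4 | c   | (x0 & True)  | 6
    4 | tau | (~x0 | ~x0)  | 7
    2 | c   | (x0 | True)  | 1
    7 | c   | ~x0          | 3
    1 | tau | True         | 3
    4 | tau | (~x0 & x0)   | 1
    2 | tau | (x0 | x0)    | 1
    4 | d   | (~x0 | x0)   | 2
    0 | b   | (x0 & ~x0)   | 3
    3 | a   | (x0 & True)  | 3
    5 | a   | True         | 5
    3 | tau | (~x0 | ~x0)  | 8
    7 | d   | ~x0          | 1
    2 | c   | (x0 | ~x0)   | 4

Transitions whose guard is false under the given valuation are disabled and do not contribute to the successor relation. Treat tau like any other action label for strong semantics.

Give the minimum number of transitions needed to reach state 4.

Layered search for 4:
  Layer 0: {0}
  Layer 1: {7}
  Layer 2: {1,3}
  Layer 3: {2,8}
  Layer 4: {4}
4 enters at depth 4; path c·d·tau·c

Answer: 4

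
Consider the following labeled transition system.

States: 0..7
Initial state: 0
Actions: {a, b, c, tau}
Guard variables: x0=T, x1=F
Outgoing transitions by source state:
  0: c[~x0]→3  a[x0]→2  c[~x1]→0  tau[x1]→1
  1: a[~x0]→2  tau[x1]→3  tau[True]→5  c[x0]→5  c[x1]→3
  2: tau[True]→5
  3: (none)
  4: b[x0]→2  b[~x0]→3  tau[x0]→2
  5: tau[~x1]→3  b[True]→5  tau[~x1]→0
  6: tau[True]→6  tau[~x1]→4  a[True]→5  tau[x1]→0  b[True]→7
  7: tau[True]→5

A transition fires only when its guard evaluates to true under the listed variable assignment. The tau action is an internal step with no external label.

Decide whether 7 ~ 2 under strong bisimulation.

Answer: BISIMILAR

Analysis:
Compute ~ classes (split until stable):
  P[0] = {{0,1,2,3,4,5,6,7}}
  P[1] = {{0},{1},{2,7},{3},{4,5},{6}}
  P[2] = {{0},{1},{2,7},{3},{4},{5},{6}}
Fixed point at round 3; 7 class(es).
[7]={2,7}  [2]={2,7}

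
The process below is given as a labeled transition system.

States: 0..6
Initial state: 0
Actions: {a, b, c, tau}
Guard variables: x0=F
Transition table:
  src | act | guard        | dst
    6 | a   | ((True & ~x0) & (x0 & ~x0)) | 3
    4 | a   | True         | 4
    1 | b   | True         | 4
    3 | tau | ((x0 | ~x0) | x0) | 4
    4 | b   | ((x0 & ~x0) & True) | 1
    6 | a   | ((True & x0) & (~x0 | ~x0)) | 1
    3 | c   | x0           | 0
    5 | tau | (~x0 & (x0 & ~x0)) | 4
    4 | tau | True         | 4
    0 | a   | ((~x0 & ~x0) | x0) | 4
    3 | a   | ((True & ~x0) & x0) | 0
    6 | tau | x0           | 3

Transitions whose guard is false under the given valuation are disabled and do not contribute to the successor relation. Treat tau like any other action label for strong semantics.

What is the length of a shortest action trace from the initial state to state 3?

Answer: UNREACHABLE

Trace:
BFS to 3:
  depth 0: {0}
  depth 1: {4}
3 never appears.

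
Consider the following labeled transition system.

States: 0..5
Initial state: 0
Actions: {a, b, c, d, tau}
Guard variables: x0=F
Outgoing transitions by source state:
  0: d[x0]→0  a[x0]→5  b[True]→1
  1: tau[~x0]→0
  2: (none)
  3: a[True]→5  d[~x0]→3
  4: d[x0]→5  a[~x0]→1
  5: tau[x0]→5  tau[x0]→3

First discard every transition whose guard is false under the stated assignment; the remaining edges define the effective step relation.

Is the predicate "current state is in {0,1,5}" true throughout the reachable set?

Answer: INVARIANT HOLDS

Trace:
Inv-set: {0,1,5}
R = {0,1}
  0: ok
  1: ok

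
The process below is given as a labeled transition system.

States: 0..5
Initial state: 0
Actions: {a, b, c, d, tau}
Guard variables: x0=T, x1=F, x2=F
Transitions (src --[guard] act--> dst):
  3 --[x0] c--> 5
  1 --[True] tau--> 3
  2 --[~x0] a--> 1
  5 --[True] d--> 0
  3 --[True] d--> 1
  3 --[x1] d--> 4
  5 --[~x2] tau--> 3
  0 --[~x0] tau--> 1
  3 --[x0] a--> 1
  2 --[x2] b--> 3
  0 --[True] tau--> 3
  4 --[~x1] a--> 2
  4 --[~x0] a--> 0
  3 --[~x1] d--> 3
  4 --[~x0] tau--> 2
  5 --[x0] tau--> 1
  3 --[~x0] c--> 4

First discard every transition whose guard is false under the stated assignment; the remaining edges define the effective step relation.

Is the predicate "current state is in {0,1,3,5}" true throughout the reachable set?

Answer: INVARIANT HOLDS

Trace:
Inv-set: {0,1,3,5}
R = {0,1,3,5}
  0: ✓
  1: ✓
  3: ✓
  5: ✓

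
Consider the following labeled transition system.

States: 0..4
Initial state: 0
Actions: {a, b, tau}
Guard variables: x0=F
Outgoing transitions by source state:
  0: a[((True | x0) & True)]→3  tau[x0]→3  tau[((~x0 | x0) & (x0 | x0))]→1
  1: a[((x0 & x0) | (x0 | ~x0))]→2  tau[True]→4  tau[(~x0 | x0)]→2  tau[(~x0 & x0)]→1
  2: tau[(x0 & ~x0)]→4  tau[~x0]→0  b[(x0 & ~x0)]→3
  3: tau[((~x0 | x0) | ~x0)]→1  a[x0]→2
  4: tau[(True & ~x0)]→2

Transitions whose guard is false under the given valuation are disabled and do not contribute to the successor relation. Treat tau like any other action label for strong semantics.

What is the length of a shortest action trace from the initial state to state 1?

Layered search for 1:
  depth 0: {0}
  depth 1: {3}
  depth 2: {1}
first hit 1 at d=2 via a·tau

Answer: 2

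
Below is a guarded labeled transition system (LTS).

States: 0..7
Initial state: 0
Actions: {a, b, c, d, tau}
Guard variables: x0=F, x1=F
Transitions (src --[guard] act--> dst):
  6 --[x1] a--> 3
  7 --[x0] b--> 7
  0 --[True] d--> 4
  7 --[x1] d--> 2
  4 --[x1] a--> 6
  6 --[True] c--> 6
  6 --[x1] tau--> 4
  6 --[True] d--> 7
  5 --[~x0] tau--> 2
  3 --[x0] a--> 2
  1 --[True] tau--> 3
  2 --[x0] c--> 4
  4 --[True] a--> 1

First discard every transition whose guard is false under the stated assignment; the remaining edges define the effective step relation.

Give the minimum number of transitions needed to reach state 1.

Answer: 2

Working:
Layered search for 1:
  depth 0: {0}
  depth 1: {4}
  depth 2: {1}
first hit 1 at d=2 via d·a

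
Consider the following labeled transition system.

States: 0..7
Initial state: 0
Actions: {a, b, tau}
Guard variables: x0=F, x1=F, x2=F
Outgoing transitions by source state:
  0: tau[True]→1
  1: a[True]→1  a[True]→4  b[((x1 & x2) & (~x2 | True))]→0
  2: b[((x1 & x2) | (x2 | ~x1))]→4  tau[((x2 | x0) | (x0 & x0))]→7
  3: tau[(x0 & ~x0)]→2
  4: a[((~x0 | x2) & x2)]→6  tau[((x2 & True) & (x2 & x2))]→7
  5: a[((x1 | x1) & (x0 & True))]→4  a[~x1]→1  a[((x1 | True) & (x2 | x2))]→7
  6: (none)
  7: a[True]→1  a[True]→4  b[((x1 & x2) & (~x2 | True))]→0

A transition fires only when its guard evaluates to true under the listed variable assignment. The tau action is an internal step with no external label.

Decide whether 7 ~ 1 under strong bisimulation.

Compute ~ classes (split until stable):
  P[0] = {{0,1,2,3,4,5,6,7}}
  P[1] = {{0},{1,5,7},{2},{3,4,6}}
  P[2] = {{0},{1,7},{2},{3,4,6},{5}}
stable after 3 split(s): 5 block(s)
7∈{1,7}, 1∈{1,7}

Answer: BISIMILAR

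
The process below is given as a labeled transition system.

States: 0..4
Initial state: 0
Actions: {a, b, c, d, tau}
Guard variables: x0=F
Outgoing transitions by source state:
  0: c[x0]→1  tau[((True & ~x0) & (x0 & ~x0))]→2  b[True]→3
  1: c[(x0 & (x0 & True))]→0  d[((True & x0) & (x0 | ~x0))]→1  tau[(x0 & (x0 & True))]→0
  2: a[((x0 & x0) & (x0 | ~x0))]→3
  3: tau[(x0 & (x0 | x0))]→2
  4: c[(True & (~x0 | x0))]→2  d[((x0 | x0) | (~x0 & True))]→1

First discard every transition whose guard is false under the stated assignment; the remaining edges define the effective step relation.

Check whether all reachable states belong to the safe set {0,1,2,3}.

Safe = {0,1,2,3}
Reachable = {0,3}
  0: safe
  3: safe

Answer: INVARIANT HOLDS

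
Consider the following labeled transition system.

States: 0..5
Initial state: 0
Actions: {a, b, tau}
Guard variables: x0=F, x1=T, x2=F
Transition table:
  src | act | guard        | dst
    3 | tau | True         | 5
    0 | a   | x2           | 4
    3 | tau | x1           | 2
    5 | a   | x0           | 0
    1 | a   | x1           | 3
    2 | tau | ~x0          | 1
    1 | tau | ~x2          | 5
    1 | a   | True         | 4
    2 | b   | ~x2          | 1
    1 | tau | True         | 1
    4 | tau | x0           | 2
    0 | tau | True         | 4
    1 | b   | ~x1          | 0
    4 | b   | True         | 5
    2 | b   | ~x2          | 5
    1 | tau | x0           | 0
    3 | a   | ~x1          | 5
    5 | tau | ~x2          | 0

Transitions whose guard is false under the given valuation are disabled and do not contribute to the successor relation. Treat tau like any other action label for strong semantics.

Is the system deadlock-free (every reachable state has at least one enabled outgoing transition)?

R = {0,4,5}
  0: tau→4  [1 out]
  4: b→5  [1 out]
  5: tau→0  [1 out]

Answer: DEADLOCK-FREE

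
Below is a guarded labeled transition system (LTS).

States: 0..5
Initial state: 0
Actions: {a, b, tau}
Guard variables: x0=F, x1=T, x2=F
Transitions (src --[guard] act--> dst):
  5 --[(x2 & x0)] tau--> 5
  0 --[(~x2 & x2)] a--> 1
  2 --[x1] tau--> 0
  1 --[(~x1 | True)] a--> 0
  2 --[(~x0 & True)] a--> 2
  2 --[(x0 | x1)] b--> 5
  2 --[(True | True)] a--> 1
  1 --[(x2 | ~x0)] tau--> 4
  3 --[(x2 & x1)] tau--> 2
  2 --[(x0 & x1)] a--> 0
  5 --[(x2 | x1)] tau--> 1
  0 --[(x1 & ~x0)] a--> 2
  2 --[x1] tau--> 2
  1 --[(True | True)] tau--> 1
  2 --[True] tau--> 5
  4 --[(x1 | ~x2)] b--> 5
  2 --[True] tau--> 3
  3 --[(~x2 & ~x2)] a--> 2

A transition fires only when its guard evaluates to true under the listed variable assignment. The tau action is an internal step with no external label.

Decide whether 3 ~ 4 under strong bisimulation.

Refine partition for ~:
  π0 = {{0,1,2,3,4,5}}
  π1 = {{0,3},{1},{2},{4},{5}}
Fixed point at round 2; 5 class(es).
class of 3: {0,3}; class of 4: {4}

Answer: NOT BISIMILAR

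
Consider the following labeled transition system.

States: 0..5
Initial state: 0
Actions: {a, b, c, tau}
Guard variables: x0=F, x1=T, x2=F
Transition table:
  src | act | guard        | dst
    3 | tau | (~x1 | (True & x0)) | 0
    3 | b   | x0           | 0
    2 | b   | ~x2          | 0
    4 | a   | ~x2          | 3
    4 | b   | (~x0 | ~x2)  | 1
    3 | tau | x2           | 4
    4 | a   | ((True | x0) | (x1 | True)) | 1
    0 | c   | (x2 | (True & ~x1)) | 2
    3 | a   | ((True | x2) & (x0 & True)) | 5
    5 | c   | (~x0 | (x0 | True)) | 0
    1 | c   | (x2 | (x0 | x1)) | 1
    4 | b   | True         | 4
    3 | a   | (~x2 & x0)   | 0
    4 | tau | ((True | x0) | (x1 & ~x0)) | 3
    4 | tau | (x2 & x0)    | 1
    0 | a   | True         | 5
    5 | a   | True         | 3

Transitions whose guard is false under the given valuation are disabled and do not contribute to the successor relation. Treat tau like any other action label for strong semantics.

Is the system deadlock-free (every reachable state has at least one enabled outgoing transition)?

Answer: DEADLOCK at state 3

Analysis:
Reachable = {0,3,5}
  0: a→5  [deg 1]
  3: ∅  [no exit]
  5: a→3  c→0  [deg 2]
witness 3: a·a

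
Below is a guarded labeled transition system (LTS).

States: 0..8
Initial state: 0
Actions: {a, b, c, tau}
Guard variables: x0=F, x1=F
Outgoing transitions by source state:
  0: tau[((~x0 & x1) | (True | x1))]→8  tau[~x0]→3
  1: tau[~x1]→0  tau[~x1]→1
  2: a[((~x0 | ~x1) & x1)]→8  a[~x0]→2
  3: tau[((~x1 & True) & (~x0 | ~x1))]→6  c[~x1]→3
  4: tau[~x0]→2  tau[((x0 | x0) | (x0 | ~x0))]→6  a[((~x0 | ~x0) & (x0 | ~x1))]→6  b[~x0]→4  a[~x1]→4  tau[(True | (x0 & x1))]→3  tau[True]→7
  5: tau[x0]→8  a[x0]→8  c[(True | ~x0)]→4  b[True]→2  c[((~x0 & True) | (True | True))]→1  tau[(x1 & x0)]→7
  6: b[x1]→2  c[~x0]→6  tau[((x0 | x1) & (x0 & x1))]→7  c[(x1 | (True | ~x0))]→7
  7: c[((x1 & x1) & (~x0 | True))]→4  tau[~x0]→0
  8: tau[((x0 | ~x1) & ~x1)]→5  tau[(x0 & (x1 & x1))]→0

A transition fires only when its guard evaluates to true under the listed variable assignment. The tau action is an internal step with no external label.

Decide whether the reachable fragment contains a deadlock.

Answer: DEADLOCK-FREE

Trace:
Reachable = {0,1,2,3,4,5,6,7,8}
  0: tau→3  tau→8  [deg 2]
  1: tau→0  tau→1  [deg 2]
  2: a→2  [deg 1]
  3: c→3  tau→6  [deg 2]
  4: a→4  a→6  b→4  tau→2  tau→3  tau→6  tau→7  [deg 7]
  5: b→2  c→1  c→4  [deg 3]
  6: c→6  c→7  [deg 2]
  7: tau→0  [deg 1]
  8: tau→5  [deg 1]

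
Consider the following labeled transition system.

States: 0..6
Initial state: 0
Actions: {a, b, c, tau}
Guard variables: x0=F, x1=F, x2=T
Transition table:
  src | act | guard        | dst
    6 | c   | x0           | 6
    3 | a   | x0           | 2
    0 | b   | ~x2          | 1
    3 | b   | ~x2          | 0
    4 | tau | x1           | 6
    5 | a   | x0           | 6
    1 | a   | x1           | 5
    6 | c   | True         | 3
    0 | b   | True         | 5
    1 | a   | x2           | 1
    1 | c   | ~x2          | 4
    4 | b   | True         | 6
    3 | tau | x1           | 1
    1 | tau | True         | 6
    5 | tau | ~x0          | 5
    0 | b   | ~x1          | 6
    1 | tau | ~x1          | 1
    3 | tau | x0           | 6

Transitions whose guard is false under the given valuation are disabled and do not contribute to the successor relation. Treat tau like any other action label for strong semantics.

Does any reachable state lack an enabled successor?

Answer: DEADLOCK at state 3

Trace:
R = {0,3,5,6}
  0: b→5  b→6  [2 out]
  3: ∅  [deadlock]
  5: tau→5  [1 out]
  6: c→3  [1 out]
Path to 3: b·c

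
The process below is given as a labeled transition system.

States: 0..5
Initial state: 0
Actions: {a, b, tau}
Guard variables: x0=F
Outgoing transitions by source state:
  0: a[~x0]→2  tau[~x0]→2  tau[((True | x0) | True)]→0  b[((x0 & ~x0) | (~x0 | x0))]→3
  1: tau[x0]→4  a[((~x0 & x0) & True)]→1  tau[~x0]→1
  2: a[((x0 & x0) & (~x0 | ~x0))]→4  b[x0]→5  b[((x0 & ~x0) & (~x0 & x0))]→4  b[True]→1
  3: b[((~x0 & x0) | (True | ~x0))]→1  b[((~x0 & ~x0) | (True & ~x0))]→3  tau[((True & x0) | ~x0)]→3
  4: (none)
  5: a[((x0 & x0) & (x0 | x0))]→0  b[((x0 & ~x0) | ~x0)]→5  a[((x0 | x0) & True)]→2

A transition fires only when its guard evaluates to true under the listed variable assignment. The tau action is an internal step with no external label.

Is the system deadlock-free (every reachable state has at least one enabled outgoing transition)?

Reachable = {0,1,2,3}
  0: a→2  b→3  tau→0  tau→2  [4 out]
  1: tau→1  [1 out]
  2: b→1  [1 out]
  3: b→1  b→3  tau→3  [3 out]

Answer: DEADLOCK-FREE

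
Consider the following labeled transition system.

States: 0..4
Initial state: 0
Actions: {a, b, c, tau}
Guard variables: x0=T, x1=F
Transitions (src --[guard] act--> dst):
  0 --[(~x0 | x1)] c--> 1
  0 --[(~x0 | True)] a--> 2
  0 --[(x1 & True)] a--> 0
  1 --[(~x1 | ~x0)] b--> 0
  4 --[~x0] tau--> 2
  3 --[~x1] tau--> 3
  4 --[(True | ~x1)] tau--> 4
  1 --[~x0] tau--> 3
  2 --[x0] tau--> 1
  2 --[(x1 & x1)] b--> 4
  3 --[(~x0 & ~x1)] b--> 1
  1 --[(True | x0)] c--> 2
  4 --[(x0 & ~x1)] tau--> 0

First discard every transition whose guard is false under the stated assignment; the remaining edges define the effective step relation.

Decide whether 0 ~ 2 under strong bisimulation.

Refine partition for ~:
  round 0: {{0,1,2,3,4}}
  round 1: {{0},{1},{2,3,4}}
  round 2: {{0},{1},{2},{3},{4}}
stable after 3 split(s): 5 block(s)
[0]={0}  [2]={2}

Answer: NOT BISIMILAR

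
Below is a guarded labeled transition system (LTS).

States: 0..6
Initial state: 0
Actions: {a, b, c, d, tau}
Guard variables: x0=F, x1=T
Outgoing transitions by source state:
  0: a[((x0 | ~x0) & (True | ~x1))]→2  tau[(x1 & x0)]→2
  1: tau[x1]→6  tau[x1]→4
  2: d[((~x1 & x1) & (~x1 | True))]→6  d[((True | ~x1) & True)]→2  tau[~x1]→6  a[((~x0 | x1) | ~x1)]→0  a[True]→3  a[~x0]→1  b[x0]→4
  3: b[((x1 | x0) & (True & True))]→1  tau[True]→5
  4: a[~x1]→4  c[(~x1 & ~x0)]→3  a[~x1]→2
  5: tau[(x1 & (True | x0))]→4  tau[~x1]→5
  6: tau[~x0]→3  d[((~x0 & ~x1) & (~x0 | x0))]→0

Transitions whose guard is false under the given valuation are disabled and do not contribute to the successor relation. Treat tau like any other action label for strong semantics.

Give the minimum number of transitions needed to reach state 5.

Breadth-first toward 5:
  L0 = {0}
  L1 = {2}
  L2 = {1,3}
  L3 = {4,5,6}
5 enters at depth 3; path a·a·tau

Answer: 3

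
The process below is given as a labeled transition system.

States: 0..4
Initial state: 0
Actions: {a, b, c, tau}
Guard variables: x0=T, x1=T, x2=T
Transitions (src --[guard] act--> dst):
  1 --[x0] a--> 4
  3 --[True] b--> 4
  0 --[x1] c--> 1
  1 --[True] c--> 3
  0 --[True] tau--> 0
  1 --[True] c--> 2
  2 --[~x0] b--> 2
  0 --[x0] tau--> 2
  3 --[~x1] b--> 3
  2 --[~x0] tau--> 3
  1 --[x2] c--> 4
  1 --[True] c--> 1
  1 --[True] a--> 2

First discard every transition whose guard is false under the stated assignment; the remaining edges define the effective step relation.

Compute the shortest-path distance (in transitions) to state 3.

Layered search for 3:
  L0 = {0}
  L1 = {1,2}
  L2 = {3,4}
3 enters at depth 2; path c·c

Answer: 2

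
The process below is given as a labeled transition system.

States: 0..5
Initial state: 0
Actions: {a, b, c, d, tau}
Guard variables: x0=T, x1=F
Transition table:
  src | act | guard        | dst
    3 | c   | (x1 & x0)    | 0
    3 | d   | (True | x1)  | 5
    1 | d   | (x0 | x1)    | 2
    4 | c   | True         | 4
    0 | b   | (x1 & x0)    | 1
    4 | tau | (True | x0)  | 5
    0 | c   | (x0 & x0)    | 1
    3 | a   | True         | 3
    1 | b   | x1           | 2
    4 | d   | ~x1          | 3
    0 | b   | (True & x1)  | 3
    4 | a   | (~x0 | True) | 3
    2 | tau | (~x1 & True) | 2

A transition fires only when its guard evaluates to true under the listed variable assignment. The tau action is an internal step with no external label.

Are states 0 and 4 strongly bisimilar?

Compute ~ classes (split until stable):
  round 0: {{0,1,2,3,4,5}}
  round 1: {{0},{1},{2},{3},{4},{5}}
stable after 2 split(s): 6 block(s)
0∈{0}, 4∈{4}

Answer: NOT BISIMILAR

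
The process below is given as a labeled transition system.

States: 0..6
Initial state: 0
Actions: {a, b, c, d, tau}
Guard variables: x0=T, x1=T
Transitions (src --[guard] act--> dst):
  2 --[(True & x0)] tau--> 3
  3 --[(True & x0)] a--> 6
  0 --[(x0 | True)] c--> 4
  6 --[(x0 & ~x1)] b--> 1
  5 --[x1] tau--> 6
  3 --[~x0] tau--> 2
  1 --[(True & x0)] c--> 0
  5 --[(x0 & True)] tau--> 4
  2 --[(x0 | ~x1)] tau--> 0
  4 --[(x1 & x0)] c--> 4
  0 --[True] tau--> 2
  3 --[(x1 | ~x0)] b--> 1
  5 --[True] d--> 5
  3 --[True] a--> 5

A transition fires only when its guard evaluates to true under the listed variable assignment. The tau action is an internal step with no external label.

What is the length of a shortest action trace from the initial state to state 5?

BFS to 5:
  depth 0: {0}
  depth 1: {2,4}
  depth 2: {3}
  depth 3: {1,5,6}
5 enters at depth 3; path tau·tau·a

Answer: 3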